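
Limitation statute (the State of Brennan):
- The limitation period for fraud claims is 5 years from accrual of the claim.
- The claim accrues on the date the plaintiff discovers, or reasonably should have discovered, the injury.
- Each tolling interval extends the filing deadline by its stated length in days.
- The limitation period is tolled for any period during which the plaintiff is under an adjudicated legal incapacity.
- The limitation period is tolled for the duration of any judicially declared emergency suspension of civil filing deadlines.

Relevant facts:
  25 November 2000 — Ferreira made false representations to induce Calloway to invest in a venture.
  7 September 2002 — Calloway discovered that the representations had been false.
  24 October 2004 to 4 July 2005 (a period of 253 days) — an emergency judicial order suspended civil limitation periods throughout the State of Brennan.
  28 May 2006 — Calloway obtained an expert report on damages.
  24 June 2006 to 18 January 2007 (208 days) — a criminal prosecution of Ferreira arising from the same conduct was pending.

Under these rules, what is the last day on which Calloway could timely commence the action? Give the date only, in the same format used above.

Under the discovery rule, the claim accrued on 7 September 2002, when Calloway discovered the injury — not on the 25 November 2000 date of the underlying act.
The untolled deadline — 5 years after 7 September 2002 — is 7 September 2007.
The period was tolled for 253 days by the emergency suspension of filing deadlines (24 October 2004 to 4 July 2005), pushing the deadline to 17 May 2008.
No stated provision tolls the period for a criminal prosecution, so the interval from 24 June 2006 to 18 January 2007 has no effect on the deadline.
None of the other events listed affects the running of the period under the stated rules.

17 May 2008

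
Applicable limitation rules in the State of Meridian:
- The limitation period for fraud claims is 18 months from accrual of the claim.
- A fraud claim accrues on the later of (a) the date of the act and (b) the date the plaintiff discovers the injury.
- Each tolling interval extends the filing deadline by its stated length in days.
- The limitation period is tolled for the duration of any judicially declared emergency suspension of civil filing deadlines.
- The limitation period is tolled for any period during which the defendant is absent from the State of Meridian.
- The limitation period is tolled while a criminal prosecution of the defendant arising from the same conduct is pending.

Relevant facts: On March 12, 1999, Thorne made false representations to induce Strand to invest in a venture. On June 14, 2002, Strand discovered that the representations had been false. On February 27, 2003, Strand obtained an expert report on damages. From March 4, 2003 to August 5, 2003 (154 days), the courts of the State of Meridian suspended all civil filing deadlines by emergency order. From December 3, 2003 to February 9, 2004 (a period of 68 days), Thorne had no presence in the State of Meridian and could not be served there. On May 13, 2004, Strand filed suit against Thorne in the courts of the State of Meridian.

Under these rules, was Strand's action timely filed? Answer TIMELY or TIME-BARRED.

Taking the later of the act (March 12, 1999) and discovery (June 14, 2002), the claim accrued on June 14, 2002.
Adding the 18 months base period to June 14, 2002 gives a deadline of December 14, 2003, before any tolling.
Because the emergency suspension of filing deadlines ran from March 4, 2003 to August 5, 2003, the deadline is extended by 154 days to May 16, 2004.
The defendant's absence from the jurisdiction from December 3, 2003 to February 9, 2004 tolled the period for 68 days, extending the deadline to July 23, 2004.
The other events in the timeline have no effect on the limitation period under the stated rules.
Strand filed on May 13, 2004, before the July 23, 2004 deadline, so the action is timely.

TIMELY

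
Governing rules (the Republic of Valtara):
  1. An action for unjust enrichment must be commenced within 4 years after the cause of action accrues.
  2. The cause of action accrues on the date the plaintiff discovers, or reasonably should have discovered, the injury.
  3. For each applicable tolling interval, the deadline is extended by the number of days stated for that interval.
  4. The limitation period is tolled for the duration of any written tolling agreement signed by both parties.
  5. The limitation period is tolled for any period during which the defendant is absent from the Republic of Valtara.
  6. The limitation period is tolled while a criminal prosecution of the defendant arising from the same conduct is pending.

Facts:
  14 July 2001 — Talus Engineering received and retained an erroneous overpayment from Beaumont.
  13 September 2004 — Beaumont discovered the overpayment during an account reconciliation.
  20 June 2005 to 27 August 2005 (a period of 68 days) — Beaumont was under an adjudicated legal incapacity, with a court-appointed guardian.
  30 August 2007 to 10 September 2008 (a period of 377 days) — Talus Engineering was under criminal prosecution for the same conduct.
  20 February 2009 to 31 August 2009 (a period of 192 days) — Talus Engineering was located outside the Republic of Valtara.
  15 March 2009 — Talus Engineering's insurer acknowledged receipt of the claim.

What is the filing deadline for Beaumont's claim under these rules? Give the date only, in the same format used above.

Accrual is tied to discovery, so the period began on 13 September 2004 rather than on 14 July 2001 when the act occurred.
Adding the 4 years base period to 13 September 2004 gives a deadline of 13 September 2008, before any tolling.
The period was tolled for 377 days by the pending criminal prosecution (30 August 2007 to 10 September 2008), pushing the deadline to 25 September 2009.
The defendant's absence from the jurisdiction from 20 February 2009 to 31 August 2009 tolled the period for 192 days, extending the deadline to 5 April 2010.
Although the plaintiff's incapacity ran from 20 June 2005 to 27 August 2005, the stated rules do not make that a tolling event, so it is disregarded.
None of the other events listed affects the running of the period under the stated rules.

5 April 2010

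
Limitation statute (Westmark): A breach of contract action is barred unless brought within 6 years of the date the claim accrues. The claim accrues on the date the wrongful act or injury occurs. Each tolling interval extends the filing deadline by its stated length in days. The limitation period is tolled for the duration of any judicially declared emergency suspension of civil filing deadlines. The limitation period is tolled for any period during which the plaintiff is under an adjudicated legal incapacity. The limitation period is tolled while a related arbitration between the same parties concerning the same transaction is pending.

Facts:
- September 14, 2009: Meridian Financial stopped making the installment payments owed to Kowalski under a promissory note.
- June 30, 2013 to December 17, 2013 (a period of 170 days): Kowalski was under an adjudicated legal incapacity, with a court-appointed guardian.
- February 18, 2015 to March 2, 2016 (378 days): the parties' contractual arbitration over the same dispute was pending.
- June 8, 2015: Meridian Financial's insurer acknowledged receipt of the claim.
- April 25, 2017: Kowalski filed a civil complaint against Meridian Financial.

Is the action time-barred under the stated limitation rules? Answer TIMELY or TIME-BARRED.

The claim accrued on September 14, 2009, the date of the act.
6 years from September 14, 2009 is September 14, 2015.
The period was tolled for 170 days by the plaintiff's legal incapacity (June 30, 2013 to December 17, 2013), pushing the deadline to March 2, 2016.
The pending related arbitration from February 18, 2015 to March 2, 2016 tolled the period for 378 days, extending the deadline to March 15, 2017.
The other events in the timeline have no effect on the limitation period under the stated rules.
Kowalski filed on April 25, 2017, after the March 15, 2017 deadline, so the action is time-barred.

TIME-BARRED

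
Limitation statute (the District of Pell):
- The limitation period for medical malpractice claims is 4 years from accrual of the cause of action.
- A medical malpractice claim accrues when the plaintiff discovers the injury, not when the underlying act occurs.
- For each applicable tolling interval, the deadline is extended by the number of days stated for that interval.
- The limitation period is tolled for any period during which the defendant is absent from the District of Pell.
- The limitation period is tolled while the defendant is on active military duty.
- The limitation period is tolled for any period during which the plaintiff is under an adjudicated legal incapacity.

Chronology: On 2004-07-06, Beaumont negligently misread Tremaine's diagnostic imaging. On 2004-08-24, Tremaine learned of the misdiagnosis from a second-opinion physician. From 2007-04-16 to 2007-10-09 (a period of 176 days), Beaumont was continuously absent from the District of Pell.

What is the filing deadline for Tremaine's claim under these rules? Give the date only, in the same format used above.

Under the discovery rule, the claim accrued on 2004-08-24, when Tremaine discovered the injury — not on the 2004-07-06 date of the underlying act.
4 years from 2004-08-24 is 2008-08-24.
The defendant's absence from the jurisdiction from 2007-04-16 to 2007-10-09 tolled the period for 176 days, extending the deadline to 2009-02-16.

2009-02-16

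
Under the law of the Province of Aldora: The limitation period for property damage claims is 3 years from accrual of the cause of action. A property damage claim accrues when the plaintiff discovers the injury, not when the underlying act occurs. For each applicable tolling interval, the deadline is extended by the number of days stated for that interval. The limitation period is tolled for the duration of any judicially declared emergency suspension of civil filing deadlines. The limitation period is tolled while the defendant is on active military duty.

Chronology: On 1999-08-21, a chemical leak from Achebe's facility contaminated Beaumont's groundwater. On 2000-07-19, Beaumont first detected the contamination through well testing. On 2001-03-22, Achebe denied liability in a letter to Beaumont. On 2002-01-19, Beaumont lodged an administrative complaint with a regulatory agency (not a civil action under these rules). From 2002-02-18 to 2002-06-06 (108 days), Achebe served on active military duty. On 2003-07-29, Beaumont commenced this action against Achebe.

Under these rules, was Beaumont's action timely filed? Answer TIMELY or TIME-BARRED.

TIMELY

Under the discovery rule, the claim accrued on 2000-07-19, when Beaumont discovered the injury — not on the 1999-08-21 date of the underlying act.
Adding the 3 years base period to 2000-07-19 gives a deadline of 2003-07-19, before any tolling.
The defendant's active military service from 2002-02-18 to 2002-06-06 tolled the period for 108 days, extending the deadline to 2003-11-04.
Nothing else in the chronology tolls or restarts the period.
Filing on 2003-07-29 beat the 2003-11-04 deadline — the action is timely.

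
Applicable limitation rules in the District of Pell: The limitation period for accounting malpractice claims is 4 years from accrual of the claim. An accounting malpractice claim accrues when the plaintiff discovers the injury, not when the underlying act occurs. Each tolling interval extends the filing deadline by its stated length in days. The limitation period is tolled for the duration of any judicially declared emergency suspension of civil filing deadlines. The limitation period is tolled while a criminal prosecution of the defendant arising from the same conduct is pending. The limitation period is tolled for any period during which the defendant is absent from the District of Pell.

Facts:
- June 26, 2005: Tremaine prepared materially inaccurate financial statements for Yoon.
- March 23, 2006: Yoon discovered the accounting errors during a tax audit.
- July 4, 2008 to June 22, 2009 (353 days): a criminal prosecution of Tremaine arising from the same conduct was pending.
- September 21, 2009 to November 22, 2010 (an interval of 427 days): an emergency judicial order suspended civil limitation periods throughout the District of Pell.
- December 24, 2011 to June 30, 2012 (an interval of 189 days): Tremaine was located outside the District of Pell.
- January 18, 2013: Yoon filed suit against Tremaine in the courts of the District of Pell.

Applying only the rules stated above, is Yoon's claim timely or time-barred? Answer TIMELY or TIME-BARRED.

TIME-BARRED

The claim did not accrue until Yoon discovered the injury on March 23, 2006; the June 26, 2005 act date does not start the clock under the stated rule.
Adding the 4 years base period to March 23, 2006 gives a deadline of March 23, 2010, before any tolling.
The pending criminal prosecution from July 4, 2008 to June 22, 2009 tolled the period for 353 days, extending the deadline to March 11, 2011.
The emergency suspension of filing deadlines from September 21, 2009 to November 22, 2010 tolled the period for 427 days, extending the deadline to May 11, 2012.
The defendant's absence from the jurisdiction from December 24, 2011 to June 30, 2012 tolled the period for 189 days, extending the deadline to November 16, 2012.
The January 18, 2013 filing falls after the November 16, 2012 deadline; the claim is time-barred.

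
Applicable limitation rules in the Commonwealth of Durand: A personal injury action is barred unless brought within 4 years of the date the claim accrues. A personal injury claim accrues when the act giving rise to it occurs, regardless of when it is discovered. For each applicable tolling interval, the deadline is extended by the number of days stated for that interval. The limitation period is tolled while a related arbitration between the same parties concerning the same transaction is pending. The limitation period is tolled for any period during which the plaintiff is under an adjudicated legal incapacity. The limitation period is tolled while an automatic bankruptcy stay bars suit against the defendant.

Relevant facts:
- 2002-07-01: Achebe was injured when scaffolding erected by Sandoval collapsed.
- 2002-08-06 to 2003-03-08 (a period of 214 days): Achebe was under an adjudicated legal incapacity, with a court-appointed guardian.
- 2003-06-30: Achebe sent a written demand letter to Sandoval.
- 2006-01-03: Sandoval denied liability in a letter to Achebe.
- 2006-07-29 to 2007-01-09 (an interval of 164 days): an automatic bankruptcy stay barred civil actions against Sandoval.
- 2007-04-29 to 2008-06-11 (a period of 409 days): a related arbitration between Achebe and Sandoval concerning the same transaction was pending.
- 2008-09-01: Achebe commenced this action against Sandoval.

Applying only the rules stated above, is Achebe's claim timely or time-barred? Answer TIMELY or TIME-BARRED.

TIME-BARRED

The claim accrued on 2002-07-01, when the wrongful act occurred.
The untolled deadline — 4 years after 2002-07-01 — is 2006-07-01.
Because the plaintiff's legal incapacity ran from 2002-08-06 to 2003-03-08, the deadline is extended by 214 days to 2007-01-31.
The automatic bankruptcy stay from 2006-07-29 to 2007-01-09 tolled the period for 164 days, extending the deadline to 2007-07-14.
Because the pending related arbitration ran from 2007-04-29 to 2008-06-11, the deadline is extended by 409 days to 2008-08-26.
The other events in the timeline have no effect on the limitation period under the stated rules.
Filing on 2008-09-01 missed the 2008-08-26 deadline — the action is time-barred.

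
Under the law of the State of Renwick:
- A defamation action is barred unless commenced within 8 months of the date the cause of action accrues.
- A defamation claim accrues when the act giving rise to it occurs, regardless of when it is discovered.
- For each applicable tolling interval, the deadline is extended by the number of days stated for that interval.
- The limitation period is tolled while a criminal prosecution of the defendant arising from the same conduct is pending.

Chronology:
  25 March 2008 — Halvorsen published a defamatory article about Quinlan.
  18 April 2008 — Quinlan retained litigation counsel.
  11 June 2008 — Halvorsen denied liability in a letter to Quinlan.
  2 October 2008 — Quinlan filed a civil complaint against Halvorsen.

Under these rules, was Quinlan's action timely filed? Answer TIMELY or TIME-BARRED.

The claim accrued on 25 March 2008, when the wrongful act occurred.
Adding the 8 months base period to 25 March 2008 gives a deadline of 25 November 2008, before any tolling.
The other events in the timeline have no effect on the limitation period under the stated rules.
Filing on 2 October 2008 beat the 25 November 2008 deadline — the action is timely.

TIMELY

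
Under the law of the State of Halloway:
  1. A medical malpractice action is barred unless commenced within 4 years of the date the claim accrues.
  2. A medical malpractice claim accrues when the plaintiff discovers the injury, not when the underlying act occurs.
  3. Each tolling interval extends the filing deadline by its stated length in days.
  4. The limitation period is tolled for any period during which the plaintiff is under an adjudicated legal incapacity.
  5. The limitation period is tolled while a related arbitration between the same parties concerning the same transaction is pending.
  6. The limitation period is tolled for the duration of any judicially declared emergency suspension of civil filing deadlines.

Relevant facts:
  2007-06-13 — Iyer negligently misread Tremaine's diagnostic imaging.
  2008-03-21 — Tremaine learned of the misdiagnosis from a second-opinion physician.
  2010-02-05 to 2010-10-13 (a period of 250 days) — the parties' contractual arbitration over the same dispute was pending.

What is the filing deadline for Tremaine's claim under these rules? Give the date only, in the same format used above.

2012-11-26

The claim did not accrue until Tremaine discovered the injury on 2008-03-21; the 2007-06-13 act date does not start the clock under the stated rule.
The untolled deadline — 4 years after 2008-03-21 — is 2012-03-21.
The pending related arbitration from 2010-02-05 to 2010-10-13 tolled the period for 250 days, extending the deadline to 2012-11-26.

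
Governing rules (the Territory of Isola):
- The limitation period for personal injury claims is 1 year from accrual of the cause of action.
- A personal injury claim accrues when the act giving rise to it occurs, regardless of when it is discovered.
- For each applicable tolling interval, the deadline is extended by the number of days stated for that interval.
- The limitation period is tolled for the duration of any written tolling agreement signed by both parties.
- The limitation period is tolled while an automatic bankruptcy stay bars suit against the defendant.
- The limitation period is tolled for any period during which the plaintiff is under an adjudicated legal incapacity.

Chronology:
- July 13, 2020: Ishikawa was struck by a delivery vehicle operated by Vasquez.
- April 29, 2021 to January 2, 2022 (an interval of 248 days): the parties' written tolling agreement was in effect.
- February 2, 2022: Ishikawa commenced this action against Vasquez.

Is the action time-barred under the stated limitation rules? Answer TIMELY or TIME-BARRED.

TIMELY

The limitation period began to run on July 13, 2020.
1 year from July 13, 2020 is July 13, 2021.
Because the written tolling agreement ran from April 29, 2021 to January 2, 2022, the deadline is extended by 248 days to March 18, 2022.
Ishikawa filed on February 2, 2022, before the March 18, 2022 deadline, so the action is timely.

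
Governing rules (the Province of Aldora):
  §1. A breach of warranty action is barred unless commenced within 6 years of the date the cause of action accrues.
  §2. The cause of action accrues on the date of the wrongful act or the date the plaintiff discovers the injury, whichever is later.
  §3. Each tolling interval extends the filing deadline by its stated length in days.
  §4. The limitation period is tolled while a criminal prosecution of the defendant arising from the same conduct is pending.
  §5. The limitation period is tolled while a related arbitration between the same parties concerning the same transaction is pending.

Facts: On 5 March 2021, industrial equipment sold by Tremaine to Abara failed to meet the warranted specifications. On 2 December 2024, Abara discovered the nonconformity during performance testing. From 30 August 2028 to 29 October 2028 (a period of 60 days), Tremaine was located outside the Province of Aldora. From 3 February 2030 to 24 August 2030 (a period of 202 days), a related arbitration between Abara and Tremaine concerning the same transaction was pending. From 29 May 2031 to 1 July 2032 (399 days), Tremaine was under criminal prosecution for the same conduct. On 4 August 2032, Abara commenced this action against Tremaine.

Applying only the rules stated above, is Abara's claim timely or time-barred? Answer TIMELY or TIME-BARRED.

TIME-BARRED

Taking the later of the act (5 March 2021) and discovery (2 December 2024), the claim accrued on 2 December 2024.
6 years from 2 December 2024 is 2 December 2030.
The pending related arbitration from 3 February 2030 to 24 August 2030 tolled the period for 202 days, extending the deadline to 22 June 2031.
The pending criminal prosecution from 29 May 2031 to 1 July 2032 tolled the period for 399 days, extending the deadline to 25 July 2032.
No stated provision tolls the period for the defendant's absence, so the interval from 30 August 2028 to 29 October 2028 has no effect on the deadline.
The 4 August 2032 filing falls after the 25 July 2032 deadline; the claim is time-barred.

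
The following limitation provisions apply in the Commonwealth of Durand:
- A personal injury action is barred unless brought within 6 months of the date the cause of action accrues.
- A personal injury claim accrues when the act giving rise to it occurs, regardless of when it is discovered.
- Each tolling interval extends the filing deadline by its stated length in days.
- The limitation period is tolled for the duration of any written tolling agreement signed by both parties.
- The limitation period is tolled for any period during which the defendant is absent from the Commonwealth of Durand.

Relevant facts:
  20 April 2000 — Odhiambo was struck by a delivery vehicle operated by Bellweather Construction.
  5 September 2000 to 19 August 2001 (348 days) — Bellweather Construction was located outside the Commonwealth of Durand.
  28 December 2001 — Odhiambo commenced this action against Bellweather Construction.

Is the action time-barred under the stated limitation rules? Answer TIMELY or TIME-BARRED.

TIME-BARRED

The limitation period began to run on 20 April 2000.
The untolled deadline — 6 months after 20 April 2000 — is 20 October 2000.
The period was tolled for 348 days by the defendant's absence from the jurisdiction (5 September 2000 to 19 August 2001), pushing the deadline to 3 October 2001.
Filing on 28 December 2001 missed the 3 October 2001 deadline — the action is time-barred.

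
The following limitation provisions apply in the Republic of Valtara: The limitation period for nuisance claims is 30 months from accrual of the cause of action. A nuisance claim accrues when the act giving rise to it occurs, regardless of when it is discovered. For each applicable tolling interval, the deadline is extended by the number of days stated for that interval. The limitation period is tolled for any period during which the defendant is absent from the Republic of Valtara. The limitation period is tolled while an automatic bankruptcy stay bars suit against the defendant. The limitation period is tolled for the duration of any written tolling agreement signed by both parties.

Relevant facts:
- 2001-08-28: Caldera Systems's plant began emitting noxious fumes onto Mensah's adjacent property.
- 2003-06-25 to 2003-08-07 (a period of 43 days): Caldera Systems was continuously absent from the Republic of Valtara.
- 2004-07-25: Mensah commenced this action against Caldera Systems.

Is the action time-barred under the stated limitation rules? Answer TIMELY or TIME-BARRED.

The cause of action accrued on 2001-08-28, the date of the act.
30 months from 2001-08-28 is 2004-02-28.
Because the defendant's absence from the jurisdiction ran from 2003-06-25 to 2003-08-07, the deadline is extended by 43 days to 2004-04-11.
Mensah filed on 2004-07-25, after the 2004-04-11 deadline, so the action is time-barred.

TIME-BARRED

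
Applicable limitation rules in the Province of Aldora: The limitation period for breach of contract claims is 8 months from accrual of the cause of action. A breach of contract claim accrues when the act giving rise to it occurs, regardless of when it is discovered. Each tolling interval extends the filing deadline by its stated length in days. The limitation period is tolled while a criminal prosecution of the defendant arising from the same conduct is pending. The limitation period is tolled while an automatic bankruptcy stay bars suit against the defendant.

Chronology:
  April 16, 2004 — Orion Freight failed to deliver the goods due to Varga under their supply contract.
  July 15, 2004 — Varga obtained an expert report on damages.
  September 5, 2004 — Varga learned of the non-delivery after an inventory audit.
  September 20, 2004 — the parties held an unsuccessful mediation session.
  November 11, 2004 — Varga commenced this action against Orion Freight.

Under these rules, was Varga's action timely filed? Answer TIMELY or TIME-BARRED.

Accrual is governed by the date of the act, so the period began to run on April 16, 2004; the later discovery on September 5, 2004 is irrelevant under the stated rule.
The untolled deadline — 8 months after April 16, 2004 — is December 16, 2004.
Nothing else in the chronology tolls or restarts the period.
The November 11, 2004 filing precedes the December 16, 2004 deadline; the claim is timely.

TIMELY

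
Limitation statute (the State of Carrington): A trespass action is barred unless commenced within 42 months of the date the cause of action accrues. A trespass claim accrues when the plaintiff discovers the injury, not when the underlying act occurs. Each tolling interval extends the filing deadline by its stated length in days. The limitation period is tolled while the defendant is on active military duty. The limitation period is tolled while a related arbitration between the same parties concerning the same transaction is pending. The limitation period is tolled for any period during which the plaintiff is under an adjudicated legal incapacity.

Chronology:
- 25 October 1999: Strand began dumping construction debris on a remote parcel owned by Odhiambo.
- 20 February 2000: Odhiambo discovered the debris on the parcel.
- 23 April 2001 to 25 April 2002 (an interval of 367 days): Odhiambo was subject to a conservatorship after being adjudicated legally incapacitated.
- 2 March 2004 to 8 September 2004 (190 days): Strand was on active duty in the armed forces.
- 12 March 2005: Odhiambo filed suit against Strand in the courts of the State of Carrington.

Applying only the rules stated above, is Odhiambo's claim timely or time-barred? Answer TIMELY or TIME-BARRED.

TIME-BARRED

The claim did not accrue until Odhiambo discovered the injury on 20 February 2000; the 25 October 1999 act date does not start the clock under the stated rule.
Adding the 42 months base period to 20 February 2000 gives a deadline of 20 August 2003, before any tolling.
Because the plaintiff's legal incapacity ran from 23 April 2001 to 25 April 2002, the deadline is extended by 367 days to 21 August 2004.
The period was tolled for 190 days by the defendant's active military service (2 March 2004 to 8 September 2004), pushing the deadline to 27 February 2005.
Filing on 12 March 2005 missed the 27 February 2005 deadline — the action is time-barred.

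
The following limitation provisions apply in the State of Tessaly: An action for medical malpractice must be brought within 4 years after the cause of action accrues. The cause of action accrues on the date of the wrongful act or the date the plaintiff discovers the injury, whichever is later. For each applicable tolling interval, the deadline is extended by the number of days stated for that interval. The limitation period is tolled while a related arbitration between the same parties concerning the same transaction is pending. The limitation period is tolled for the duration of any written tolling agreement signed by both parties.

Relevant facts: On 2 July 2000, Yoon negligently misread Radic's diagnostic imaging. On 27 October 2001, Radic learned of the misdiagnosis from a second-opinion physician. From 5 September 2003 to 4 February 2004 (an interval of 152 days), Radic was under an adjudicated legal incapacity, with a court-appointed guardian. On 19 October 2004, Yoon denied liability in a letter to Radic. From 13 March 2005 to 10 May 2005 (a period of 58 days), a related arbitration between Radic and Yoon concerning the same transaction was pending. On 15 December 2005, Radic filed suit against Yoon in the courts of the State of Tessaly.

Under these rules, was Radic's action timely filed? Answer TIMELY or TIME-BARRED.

Taking the later of the act (2 July 2000) and discovery (27 October 2001), the claim accrued on 27 October 2001.
4 years from 27 October 2001 is 27 October 2005.
The pending related arbitration from 13 March 2005 to 10 May 2005 tolled the period for 58 days, extending the deadline to 24 December 2005.
No stated provision tolls the period for the plaintiff's incapacity, so the interval from 5 September 2003 to 4 February 2004 has no effect on the deadline.
The other events in the timeline have no effect on the limitation period under the stated rules.
Radic filed on 15 December 2005, before the 24 December 2005 deadline, so the action is timely.

TIMELY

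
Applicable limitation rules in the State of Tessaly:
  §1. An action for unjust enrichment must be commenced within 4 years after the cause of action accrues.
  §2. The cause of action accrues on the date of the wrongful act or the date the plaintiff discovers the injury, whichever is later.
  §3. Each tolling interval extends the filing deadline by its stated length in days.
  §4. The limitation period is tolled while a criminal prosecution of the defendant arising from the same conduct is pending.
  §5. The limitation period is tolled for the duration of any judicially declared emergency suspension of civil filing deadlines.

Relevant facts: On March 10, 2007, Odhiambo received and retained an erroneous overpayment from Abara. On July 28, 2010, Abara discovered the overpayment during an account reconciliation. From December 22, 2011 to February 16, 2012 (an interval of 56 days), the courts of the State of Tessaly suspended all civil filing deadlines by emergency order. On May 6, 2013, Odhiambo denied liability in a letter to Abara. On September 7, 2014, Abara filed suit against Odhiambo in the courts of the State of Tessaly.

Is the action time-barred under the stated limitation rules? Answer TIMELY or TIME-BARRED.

Because discovery on July 28, 2010 post-dates the March 10, 2007 act, accrual under the later-of rule falls on July 28, 2010.
The untolled deadline — 4 years after July 28, 2010 — is July 28, 2014.
The period was tolled for 56 days by the emergency suspension of filing deadlines (December 22, 2011 to February 16, 2012), pushing the deadline to September 22, 2014.
None of the other events listed affects the running of the period under the stated rules.
Filing on September 7, 2014 beat the September 22, 2014 deadline — the action is timely.

TIMELY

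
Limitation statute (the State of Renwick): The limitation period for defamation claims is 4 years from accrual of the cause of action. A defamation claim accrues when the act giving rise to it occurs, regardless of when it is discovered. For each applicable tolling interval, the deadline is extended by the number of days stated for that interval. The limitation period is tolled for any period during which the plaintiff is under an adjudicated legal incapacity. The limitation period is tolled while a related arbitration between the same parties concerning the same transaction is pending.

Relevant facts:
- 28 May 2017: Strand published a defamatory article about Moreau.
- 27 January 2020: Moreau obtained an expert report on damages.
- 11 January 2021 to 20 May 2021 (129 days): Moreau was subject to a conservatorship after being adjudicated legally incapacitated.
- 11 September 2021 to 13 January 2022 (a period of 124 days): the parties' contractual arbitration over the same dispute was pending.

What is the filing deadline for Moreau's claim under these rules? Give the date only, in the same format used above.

The claim accrued on 28 May 2017, when the wrongful act occurred.
4 years from 28 May 2017 is 28 May 2021.
The plaintiff's legal incapacity from 11 January 2021 to 20 May 2021 tolled the period for 129 days, extending the deadline to 4 October 2021.
The period was tolled for 124 days by the pending related arbitration (11 September 2021 to 13 January 2022), pushing the deadline to 5 February 2022.
Nothing else in the chronology tolls or restarts the period.

5 February 2022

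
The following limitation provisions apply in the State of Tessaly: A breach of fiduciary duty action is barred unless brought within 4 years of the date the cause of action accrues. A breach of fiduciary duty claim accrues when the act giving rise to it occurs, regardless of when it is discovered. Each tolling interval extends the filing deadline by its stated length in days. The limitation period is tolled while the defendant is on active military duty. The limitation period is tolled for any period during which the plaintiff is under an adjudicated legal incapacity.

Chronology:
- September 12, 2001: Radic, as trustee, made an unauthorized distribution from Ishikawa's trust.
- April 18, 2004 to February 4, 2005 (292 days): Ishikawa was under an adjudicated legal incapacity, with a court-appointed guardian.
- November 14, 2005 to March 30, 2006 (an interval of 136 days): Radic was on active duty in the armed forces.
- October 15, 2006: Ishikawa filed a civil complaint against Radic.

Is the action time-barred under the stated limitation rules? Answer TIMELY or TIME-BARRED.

The cause of action accrued on September 12, 2001, the date of the act.
Adding the 4 years base period to September 12, 2001 gives a deadline of September 12, 2005, before any tolling.
The period was tolled for 292 days by the plaintiff's legal incapacity (April 18, 2004 to February 4, 2005), pushing the deadline to July 1, 2006.
Because the defendant's active military service ran from November 14, 2005 to March 30, 2006, the deadline is extended by 136 days to November 14, 2006.
Filing on October 15, 2006 beat the November 14, 2006 deadline — the action is timely.

TIMELY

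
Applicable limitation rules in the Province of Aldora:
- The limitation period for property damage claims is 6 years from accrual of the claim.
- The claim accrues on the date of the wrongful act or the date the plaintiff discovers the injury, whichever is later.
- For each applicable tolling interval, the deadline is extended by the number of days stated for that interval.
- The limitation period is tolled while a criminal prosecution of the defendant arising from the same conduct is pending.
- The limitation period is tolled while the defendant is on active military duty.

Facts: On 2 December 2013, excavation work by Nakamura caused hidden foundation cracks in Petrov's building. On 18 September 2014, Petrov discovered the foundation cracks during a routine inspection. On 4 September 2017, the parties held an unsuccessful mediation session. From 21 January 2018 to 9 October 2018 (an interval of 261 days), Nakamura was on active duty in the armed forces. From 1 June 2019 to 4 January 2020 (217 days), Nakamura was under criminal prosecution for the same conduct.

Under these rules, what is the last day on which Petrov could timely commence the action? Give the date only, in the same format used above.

The claim accrued on 18 September 2014 — the later of the 2 December 2013 act and the 18 September 2014 discovery.
6 years from 18 September 2014 is 18 September 2020.
The defendant's active military service from 21 January 2018 to 9 October 2018 tolled the period for 261 days, extending the deadline to 6 June 2021.
The pending criminal prosecution from 1 June 2019 to 4 January 2020 tolled the period for 217 days, extending the deadline to 9 January 2022.
The other events in the timeline have no effect on the limitation period under the stated rules.

9 January 2022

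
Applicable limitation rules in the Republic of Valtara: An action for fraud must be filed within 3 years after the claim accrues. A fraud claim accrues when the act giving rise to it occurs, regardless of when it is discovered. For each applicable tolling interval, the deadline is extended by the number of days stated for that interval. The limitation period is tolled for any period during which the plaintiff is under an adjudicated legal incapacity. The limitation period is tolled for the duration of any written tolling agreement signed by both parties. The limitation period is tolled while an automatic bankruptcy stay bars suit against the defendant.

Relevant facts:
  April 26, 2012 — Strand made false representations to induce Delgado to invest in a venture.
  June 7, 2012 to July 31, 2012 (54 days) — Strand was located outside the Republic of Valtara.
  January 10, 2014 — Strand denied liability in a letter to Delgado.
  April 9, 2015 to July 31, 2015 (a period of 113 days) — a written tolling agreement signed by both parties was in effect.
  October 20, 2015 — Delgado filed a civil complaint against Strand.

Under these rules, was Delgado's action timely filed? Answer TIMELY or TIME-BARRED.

The claim accrued on April 26, 2012, when the wrongful act occurred.
The untolled deadline — 3 years after April 26, 2012 — is April 26, 2015.
The period was tolled for 113 days by the written tolling agreement (April 9, 2015 to July 31, 2015), pushing the deadline to August 17, 2015.
No stated provision tolls the period for the defendant's absence, so the interval from June 7, 2012 to July 31, 2012 has no effect on the deadline.
None of the other events listed affects the running of the period under the stated rules.
Delgado filed on October 20, 2015, after the August 17, 2015 deadline, so the action is time-barred.

TIME-BARRED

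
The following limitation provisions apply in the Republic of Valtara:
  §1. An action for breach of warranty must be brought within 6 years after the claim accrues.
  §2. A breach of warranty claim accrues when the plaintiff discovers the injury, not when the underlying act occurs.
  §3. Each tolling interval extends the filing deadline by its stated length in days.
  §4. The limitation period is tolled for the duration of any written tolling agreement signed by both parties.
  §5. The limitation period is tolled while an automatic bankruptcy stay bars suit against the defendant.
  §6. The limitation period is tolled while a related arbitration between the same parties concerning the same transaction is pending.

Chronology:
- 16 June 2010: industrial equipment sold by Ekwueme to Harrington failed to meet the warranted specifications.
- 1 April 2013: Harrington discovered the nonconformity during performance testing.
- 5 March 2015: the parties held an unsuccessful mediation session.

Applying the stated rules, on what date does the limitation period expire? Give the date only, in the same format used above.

1 April 2019

The claim did not accrue until Harrington discovered the injury on 1 April 2013; the 16 June 2010 act date does not start the clock under the stated rule.
The untolled deadline — 6 years after 1 April 2013 — is 1 April 2019.
The other events in the timeline have no effect on the limitation period under the stated rules.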